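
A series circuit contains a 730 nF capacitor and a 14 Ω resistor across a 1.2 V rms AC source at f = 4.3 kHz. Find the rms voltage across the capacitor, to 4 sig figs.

ω = 2πf = 27020 rad/s
X_C = 1/(ωC) = 50.70 Ω
Z = 14.00 − j50.70 Ω
|Z| = √(14.00² + 50.70²) = 52.60 Ω
I = V/|Z| = 22.81 mA
V_C = I·|Z_C| = 0.02281 × 50.70 = 1.157 V

1.157 V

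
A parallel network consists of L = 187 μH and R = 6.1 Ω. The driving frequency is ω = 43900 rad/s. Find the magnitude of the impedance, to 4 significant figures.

X_L = ωL = 8.209 Ω
Parallel: admittances add. Y = 1/R + 1/(jωL)
Y = (0.1639 − j0.1218) S
|Y| = 0.2042 S → |Z| = 1/|Y| = 4.896 Ω, ∠Z = −∠Y = 36.61°

4.896 Ω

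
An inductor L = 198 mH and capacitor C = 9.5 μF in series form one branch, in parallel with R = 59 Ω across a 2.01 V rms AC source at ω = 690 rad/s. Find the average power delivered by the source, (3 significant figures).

X_L = ωL = 137 Ω
X_C = 1/(ωC) = 153 Ω
Branch 1: Z₁ = R = 59.0 Ω
Branch 2 (series LC): Z₂ = j(X_L − X_C) = −j15.9 Ω
Parallel: Z = Z₁Z₂/(Z₁+Z₂), |Z| = 15.4 Ω, ∠Z = -74.9°
I = V/|Z| = 131 mA
P = VI cos φ = 2.01 × 0.131 × cos(-74.9°) = 68.5 mW

68.5 mW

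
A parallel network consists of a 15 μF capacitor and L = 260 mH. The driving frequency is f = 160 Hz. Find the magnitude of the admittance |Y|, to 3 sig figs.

ω = 2πf = 1005 rad/s
X_L = ωL = 261 Ω
X_C = 1/(ωC) = 66.3 Ω
Parallel: admittances add. Y = 1/(jωL) + jωC
Y = (0 + j0.0113) S
|Y| = 0.0113 S → |Z| = 1/|Y| = 88.9 Ω, ∠Z = −∠Y = -90.0°

11.3 mS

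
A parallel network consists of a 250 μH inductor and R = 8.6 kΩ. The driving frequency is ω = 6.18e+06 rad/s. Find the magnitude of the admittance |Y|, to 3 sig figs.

658 μS

X_L = ωL = 1540 Ω
Parallel: admittances add. Y = 1/R + 1/(jωL)
Y = (0.000116 − j0.000647) S
|Y| = 0.000658 S → |Z| = 1/|Y| = 1520 Ω, ∠Z = −∠Y = 79.8°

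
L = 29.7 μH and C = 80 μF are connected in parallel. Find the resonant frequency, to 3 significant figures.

ω₀ = 1/√(LC) = 1/√(2.97e-05 × 8e-05) = 20520 rad/s
f₀ = ω₀/(2π) = 3.27 kHz

3.27 kHz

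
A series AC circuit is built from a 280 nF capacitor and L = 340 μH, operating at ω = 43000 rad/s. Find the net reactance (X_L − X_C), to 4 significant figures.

-68.44 Ω

X_L = ωL = 14.62 Ω
X_C = 1/(ωC) = 83.06 Ω
X = 14.62 − 83.06 = -68.44 Ω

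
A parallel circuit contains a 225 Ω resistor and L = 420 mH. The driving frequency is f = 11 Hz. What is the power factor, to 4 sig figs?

0.1280

ω = 2πf = 69.12 rad/s
X_L = ωL = 29.03 Ω
Parallel: admittances add. Y = 1/R + 1/(jωL)
Y = (0.004444 − j0.03445) S
|Y| = 0.03473 S → |Z| = 1/|Y| = 28.79 Ω, ∠Z = −∠Y = 82.65°
cos φ = cos(82.65°) = 0.1280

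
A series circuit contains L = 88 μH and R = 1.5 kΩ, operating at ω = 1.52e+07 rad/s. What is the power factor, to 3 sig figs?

X_L = ωL = 1340 Ω
Z = 1500 + j1340 Ω
|Z| = √(1500² + 1340²) = 2010 Ω
∠Z = arctan(1340/1500) = 41.7°
cos φ = cos(41.7°) = 0.746

0.746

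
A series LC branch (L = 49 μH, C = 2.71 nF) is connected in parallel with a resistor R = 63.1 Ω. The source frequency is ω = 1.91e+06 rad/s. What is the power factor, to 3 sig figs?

0.845

X_L = ωL = 93.6 Ω
X_C = 1/(ωC) = 193 Ω
Branch 1: Z₁ = R = 63.1 Ω
Branch 2 (series LC): Z₂ = j(X_L − X_C) = −j99.6 Ω
Parallel: Z = Z₁Z₂/(Z₁+Z₂), |Z| = 53.3 Ω, ∠Z = -32.4°
cos φ = cos(-32.4°) = 0.845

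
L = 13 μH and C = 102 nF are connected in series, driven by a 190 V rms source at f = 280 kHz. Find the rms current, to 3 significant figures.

11.0 A

ω = 2πf = 1.759e+06 rad/s
X_L = ωL = 22.9 Ω
X_C = 1/(ωC) = 5.57 Ω
Net reactance X = X_L − X_C = 17.3 Ω
Z = j17.3 Ω
|Z| = √(0² + 17.3²) = 17.3 Ω
I = V/|Z| = 190/17.3 = 11.0 A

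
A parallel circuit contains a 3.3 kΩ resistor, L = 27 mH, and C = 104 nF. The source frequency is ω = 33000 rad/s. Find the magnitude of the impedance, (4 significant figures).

429.3 Ω

X_L = ωL = 891.0 Ω
X_C = 1/(ωC) = 291.4 Ω
Parallel: admittances add. Y = 1/R + 1/(jωL) + jωC
Y = (0.0003030 + j0.002310) S
|Y| = 0.002329 S → |Z| = 1/|Y| = 429.3 Ω, ∠Z = −∠Y = -82.53°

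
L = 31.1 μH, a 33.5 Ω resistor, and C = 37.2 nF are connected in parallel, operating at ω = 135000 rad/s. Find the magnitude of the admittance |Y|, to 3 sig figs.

235 mS

X_L = ωL = 4.20 Ω
X_C = 1/(ωC) = 199 Ω
Parallel: admittances add. Y = 1/R + 1/(jωL) + jωC
Y = (0.0299 − j0.233) S
|Y| = 0.235 S → |Z| = 1/|Y| = 4.25 Ω, ∠Z = −∠Y = 82.7°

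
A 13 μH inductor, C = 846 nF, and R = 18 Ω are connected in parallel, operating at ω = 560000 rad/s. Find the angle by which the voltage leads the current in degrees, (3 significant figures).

-80.6°

X_L = ωL = 7.28 Ω
X_C = 1/(ωC) = 2.11 Ω
Parallel: admittances add. Y = 1/R + 1/(jωL) + jωC
Y = (0.0556 + j0.336) S
|Y| = 0.341 S → |Z| = 1/|Y| = 2.93 Ω, ∠Z = −∠Y = -80.6°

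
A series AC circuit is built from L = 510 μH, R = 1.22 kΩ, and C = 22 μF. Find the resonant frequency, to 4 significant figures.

ω₀ = 1/√(LC) = 1/√(0.00051 × 2.2e-05) = 9441 rad/s
f₀ = ω₀/(2π) = 1.503 kHz

1.503 kHz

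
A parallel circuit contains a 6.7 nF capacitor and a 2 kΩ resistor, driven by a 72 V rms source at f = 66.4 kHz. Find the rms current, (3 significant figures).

204 mA

ω = 2πf = 417200 rad/s
X_C = 1/(ωC) = 358 Ω
Parallel: admittances add. Y = 1/R + jωC
Y = (0.000500 + j0.00280) S
|Y| = 0.00284 S → |Z| = 1/|Y| = 352 Ω, ∠Z = −∠Y = -79.9°
I = V/|Z| = 72/352 = 204 mA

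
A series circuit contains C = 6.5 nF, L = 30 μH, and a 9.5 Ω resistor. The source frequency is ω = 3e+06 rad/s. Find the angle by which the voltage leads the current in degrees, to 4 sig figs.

X_L = ωL = 90.00 Ω
X_C = 1/(ωC) = 51.28 Ω
Net reactance X = X_L − X_C = 38.72 Ω
Z = 9.500 + j38.72 Ω
|Z| = √(9.500² + 38.72²) = 39.87 Ω
∠Z = arctan(38.72/9.500) = 76.21°

76.21°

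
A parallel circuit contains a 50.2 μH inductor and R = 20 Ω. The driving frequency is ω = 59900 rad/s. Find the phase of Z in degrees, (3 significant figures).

81.4°

X_L = ωL = 3.01 Ω
Parallel: admittances add. Y = 1/R + 1/(jωL)
Y = (0.0500 − j0.333) S
|Y| = 0.336 S → |Z| = 1/|Y| = 2.97 Ω, ∠Z = −∠Y = 81.4°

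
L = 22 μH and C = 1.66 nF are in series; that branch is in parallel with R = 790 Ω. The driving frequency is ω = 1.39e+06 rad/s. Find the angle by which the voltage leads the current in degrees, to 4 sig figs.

-62.98°

X_L = ωL = 30.58 Ω
X_C = 1/(ωC) = 433.4 Ω
Branch 1: Z₁ = R = 790.0 Ω
Branch 2 (series LC): Z₂ = j(X_L − X_C) = −j402.8 Ω
Parallel: Z = Z₁Z₂/(Z₁+Z₂), |Z| = 358.9 Ω, ∠Z = -62.98°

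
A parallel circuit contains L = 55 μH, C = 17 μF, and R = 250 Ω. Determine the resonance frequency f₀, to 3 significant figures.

5.20 kHz

ω₀ = 1/√(LC) = 1/√(5.5e-05 × 1.7e-05) = 32700 rad/s
f₀ = ω₀/(2π) = 5.20 kHz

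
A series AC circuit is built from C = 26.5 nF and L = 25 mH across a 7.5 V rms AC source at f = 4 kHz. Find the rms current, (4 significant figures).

8.590 mA

ω = 2πf = 25130 rad/s
X_L = ωL = 628.3 Ω
X_C = 1/(ωC) = 1501 Ω
Net reactance X = X_L − X_C = -873.1 Ω
Z = − j873.1 Ω
|Z| = √(0² + 873.1²) = 873.1 Ω
I = V/|Z| = 7.5/873.1 = 8.590 mA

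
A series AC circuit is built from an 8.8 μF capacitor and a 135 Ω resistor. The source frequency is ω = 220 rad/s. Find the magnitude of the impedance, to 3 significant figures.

X_C = 1/(ωC) = 517 Ω
Z = 135 − j517 Ω
|Z| = √(135² + 517²) = 534 Ω

534 Ω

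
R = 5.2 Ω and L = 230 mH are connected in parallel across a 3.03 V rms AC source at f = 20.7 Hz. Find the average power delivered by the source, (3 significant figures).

ω = 2πf = 130.1 rad/s
X_L = ωL = 29.9 Ω
Parallel: admittances add. Y = 1/R + 1/(jωL)
Y = (0.192 − j0.0334) S
|Y| = 0.195 S → |Z| = 1/|Y| = 5.12 Ω, ∠Z = −∠Y = 9.86°
I = V/|Z| = 591 mA
P = VI cos φ = 3.03 × 0.591 × cos(9.86°) = 1.77 W

1.77 W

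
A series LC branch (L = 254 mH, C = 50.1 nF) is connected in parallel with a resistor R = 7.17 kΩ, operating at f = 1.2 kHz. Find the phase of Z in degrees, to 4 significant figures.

-84.17°

ω = 2πf = 7540 rad/s
X_L = ωL = 1915 Ω
X_C = 1/(ωC) = 2647 Ω
Branch 1: Z₁ = R = 7170 Ω
Branch 2 (series LC): Z₂ = j(X_L − X_C) = −j732.2 Ω
Parallel: Z = Z₁Z₂/(Z₁+Z₂), |Z| = 728.4 Ω, ∠Z = -84.17°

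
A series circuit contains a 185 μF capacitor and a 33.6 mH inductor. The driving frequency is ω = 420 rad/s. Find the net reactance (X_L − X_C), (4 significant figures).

1.242 Ω

X_L = ωL = 14.11 Ω
X_C = 1/(ωC) = 12.87 Ω
X = 14.11 − 12.87 = 1.242 Ω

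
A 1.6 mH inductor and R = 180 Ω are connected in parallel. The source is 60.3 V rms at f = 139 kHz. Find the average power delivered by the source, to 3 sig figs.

ω = 2πf = 873400 rad/s
X_L = ωL = 1400 Ω
Parallel: admittances add. Y = 1/R + 1/(jωL)
Y = (0.00556 − j0.000716) S
|Y| = 0.00560 S → |Z| = 1/|Y| = 179 Ω, ∠Z = −∠Y = 7.34°
I = V/|Z| = 338 mA
P = VI cos φ = 60.3 × 0.338 × cos(7.34°) = 20.2 W

20.2 W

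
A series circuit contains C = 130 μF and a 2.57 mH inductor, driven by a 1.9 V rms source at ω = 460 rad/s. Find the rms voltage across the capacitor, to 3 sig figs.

X_L = ωL = 1.18 Ω
X_C = 1/(ωC) = 16.7 Ω
Net reactance X = X_L − X_C = -15.5 Ω
Z = − j15.5 Ω
|Z| = √(0² + 15.5²) = 15.5 Ω
I = V/|Z| = 122 mA
V_C = I·|Z_C| = 0.122 × 16.7 = 2.04 V

2.04 V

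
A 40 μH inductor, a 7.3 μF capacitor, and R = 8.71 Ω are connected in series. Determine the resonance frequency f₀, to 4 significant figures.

ω₀ = 1/√(LC) = 1/√(4e-05 × 7.3e-06) = 58520 rad/s
f₀ = ω₀/(2π) = 9.314 kHz

9.314 kHz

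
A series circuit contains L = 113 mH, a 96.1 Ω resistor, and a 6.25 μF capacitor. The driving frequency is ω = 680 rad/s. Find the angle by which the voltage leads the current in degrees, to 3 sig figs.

-58.8°

X_L = ωL = 76.8 Ω
X_C = 1/(ωC) = 235 Ω
Net reactance X = X_L − X_C = -158 Ω
Z = 96.1 − j158 Ω
|Z| = √(96.1² + 158²) = 185 Ω
∠Z = arctan(-158/96.1) = -58.8°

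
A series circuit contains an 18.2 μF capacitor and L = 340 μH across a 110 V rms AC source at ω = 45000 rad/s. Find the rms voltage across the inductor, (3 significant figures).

X_L = ωL = 15.3 Ω
X_C = 1/(ωC) = 1.22 Ω
Net reactance X = X_L − X_C = 14.1 Ω
Z = j14.1 Ω
|Z| = √(0² + 14.1²) = 14.1 Ω
I = V/|Z| = 7.81 A
V_L = I·|Z_L| = 7.81 × 15.3 = 120 V

120 V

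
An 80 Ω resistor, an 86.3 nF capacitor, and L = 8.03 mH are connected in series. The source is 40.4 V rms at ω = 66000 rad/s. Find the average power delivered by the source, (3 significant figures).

X_L = ωL = 530 Ω
X_C = 1/(ωC) = 176 Ω
Net reactance X = X_L − X_C = 354 Ω
Z = 80.0 + j354 Ω
|Z| = √(80.0² + 354²) = 363 Ω
∠Z = arctan(354/80.0) = 77.3°
I = V/|Z| = 111 mA
P = VI cos φ = 40.4 × 0.111 × cos(77.3°) = 989 mW

989 mW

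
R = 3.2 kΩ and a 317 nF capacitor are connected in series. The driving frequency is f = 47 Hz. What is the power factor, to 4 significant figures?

0.2870

ω = 2πf = 295.3 rad/s
X_C = 1/(ωC) = 10680 Ω
Z = 3200 − j10680 Ω
|Z| = √(3200² + 10680²) = 11150 Ω
∠Z = arctan(-10680/3200) = -73.32°
cos φ = cos(-73.32°) = 0.2870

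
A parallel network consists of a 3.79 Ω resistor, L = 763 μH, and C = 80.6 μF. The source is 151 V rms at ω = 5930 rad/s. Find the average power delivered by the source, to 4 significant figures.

X_L = ωL = 4.525 Ω
X_C = 1/(ωC) = 2.092 Ω
Parallel: admittances add. Y = 1/R + 1/(jωL) + jωC
Y = (0.2639 + j0.2569) S
|Y| = 0.3683 S → |Z| = 1/|Y| = 2.715 Ω, ∠Z = −∠Y = -44.24°
I = V/|Z| = 55.61 A
P = VI cos φ = 151 × 55.61 × cos(-44.24°) = 6.016 kW

6.016 kW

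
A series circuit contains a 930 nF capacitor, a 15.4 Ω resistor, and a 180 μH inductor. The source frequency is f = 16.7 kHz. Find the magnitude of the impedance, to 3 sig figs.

17.7 Ω

ω = 2πf = 104900 rad/s
X_L = ωL = 18.9 Ω
X_C = 1/(ωC) = 10.2 Ω
Net reactance X = X_L − X_C = 8.64 Ω
Z = 15.4 + j8.64 Ω
|Z| = √(15.4² + 8.64²) = 17.7 Ω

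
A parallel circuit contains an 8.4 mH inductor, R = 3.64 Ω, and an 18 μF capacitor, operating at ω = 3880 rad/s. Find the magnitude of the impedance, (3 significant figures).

3.60 Ω

X_L = ωL = 32.6 Ω
X_C = 1/(ωC) = 14.3 Ω
Parallel: admittances add. Y = 1/R + 1/(jωL) + jωC
Y = (0.275 + j0.0392) S
|Y| = 0.278 S → |Z| = 1/|Y| = 3.60 Ω, ∠Z = −∠Y = -8.11°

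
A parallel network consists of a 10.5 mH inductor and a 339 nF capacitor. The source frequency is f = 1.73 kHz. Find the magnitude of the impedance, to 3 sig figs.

ω = 2πf = 10870 rad/s
X_L = ωL = 114 Ω
X_C = 1/(ωC) = 271 Ω
Parallel: admittances add. Y = 1/(jωL) + jωC
Y = (0 − j0.00508) S
|Y| = 0.00508 S → |Z| = 1/|Y| = 197 Ω, ∠Z = −∠Y = 90.0°

197 Ω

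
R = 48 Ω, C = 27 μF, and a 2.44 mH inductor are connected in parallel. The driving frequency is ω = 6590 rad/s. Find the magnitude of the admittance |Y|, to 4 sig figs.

X_L = ωL = 16.08 Ω
X_C = 1/(ωC) = 5.620 Ω
Parallel: admittances add. Y = 1/R + 1/(jωL) + jωC
Y = (0.02083 + j0.1157) S
|Y| = 0.1176 S → |Z| = 1/|Y| = 8.503 Ω, ∠Z = −∠Y = -79.80°

117.6 mS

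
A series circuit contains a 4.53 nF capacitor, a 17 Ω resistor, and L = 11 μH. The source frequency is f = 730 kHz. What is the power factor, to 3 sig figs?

ω = 2πf = 4.587e+06 rad/s
X_L = ωL = 50.5 Ω
X_C = 1/(ωC) = 48.1 Ω
Net reactance X = X_L − X_C = 2.33 Ω
Z = 17.0 + j2.33 Ω
|Z| = √(17.0² + 2.33²) = 17.2 Ω
∠Z = arctan(2.33/17.0) = 7.79°
cos φ = cos(7.79°) = 0.991

0.991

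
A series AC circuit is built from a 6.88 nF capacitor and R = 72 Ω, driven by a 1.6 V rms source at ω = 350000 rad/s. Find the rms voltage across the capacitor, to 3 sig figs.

X_C = 1/(ωC) = 415 Ω
Z = 72.0 − j415 Ω
|Z| = √(72.0² + 415²) = 421 Ω
I = V/|Z| = 3.80 mA
V_C = I·|Z_C| = 0.00380 × 415 = 1.58 V

1.58 V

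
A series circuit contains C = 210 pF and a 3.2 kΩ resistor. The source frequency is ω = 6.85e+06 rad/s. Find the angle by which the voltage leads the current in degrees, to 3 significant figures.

-12.3°

X_C = 1/(ωC) = 695 Ω
Z = 3200 − j695 Ω
|Z| = √(3200² + 695²) = 3270 Ω
∠Z = arctan(-695/3200) = -12.3°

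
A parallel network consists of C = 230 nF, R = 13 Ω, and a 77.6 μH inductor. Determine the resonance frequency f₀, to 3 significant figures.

ω₀ = 1/√(LC) = 1/√(7.76e-05 × 2.3e-07) = 236700 rad/s
f₀ = ω₀/(2π) = 37.7 kHz

37.7 kHz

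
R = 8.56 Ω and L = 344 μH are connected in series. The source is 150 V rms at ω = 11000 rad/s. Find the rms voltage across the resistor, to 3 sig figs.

137 V

X_L = ωL = 3.78 Ω
Z = 8.56 + j3.78 Ω
|Z| = √(8.56² + 3.78²) = 9.36 Ω
I = V/|Z| = 16.0 A
V_R = I·|Z_R| = 16.0 × 8.56 = 137 V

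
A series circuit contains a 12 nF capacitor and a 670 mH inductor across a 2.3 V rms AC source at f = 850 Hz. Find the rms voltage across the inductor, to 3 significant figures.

0.684 V

ω = 2πf = 5341 rad/s
X_L = ωL = 3580 Ω
X_C = 1/(ωC) = 15600 Ω
Net reactance X = X_L − X_C = -12000 Ω
Z = − j12000 Ω
|Z| = √(0² + 12000²) = 12000 Ω
I = V/|Z| = 191 μA
V_L = I·|Z_L| = 0.000191 × 3580 = 0.684 V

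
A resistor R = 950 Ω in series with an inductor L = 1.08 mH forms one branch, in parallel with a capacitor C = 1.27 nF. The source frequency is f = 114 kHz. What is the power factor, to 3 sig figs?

ω = 2πf = 716300 rad/s
X_L = ωL = 774 Ω
X_C = 1/(ωC) = 1100 Ω
Branch 1 (R+jX_L): Z₁ = 950 + j774 Ω, |Z₁| = 1230 Ω
Branch 2 (−jX_C): Z₂ = −j1100 Ω
Parallel: Z = Z₁Z₂/(Z₁+Z₂), |Z| = 1340 Ω, ∠Z = -31.9°
cos φ = cos(-31.9°) = 0.849

0.849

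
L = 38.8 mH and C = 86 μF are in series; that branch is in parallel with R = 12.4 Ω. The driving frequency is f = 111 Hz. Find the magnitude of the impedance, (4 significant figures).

ω = 2πf = 697.4 rad/s
X_L = ωL = 27.06 Ω
X_C = 1/(ωC) = 16.67 Ω
Branch 1: Z₁ = R = 12.40 Ω
Branch 2 (series LC): Z₂ = j(X_L − X_C) = j10.39 Ω
Parallel: Z = Z₁Z₂/(Z₁+Z₂), |Z| = 7.963 Ω, ∠Z = 50.05°

7.963 Ω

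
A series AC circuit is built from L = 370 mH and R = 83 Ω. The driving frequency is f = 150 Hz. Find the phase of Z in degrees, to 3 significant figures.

ω = 2πf = 942.5 rad/s
X_L = ωL = 349 Ω
Z = 83.0 + j349 Ω
|Z| = √(83.0² + 349²) = 358 Ω
∠Z = arctan(349/83.0) = 76.6°

76.6°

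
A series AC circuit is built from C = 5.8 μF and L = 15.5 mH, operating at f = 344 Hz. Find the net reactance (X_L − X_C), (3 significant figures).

-46.3 Ω

ω = 2πf = 2161 rad/s
X_L = ωL = 33.5 Ω
X_C = 1/(ωC) = 79.8 Ω
X = 33.5 − 79.8 = -46.3 Ω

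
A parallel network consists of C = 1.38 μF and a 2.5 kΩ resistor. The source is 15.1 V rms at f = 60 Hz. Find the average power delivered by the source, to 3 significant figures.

ω = 2πf = 377.0 rad/s
X_C = 1/(ωC) = 1920 Ω
Parallel: admittances add. Y = 1/R + jωC
Y = (0.000400 + j0.000520) S
|Y| = 0.000656 S → |Z| = 1/|Y| = 1520 Ω, ∠Z = −∠Y = -52.4°
I = V/|Z| = 9.91 mA
P = VI cos φ = 15.1 × 0.00991 × cos(-52.4°) = 91.2 mW

91.2 mW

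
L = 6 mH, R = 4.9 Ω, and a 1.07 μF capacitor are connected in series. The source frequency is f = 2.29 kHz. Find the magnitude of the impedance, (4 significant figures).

21.93 Ω

ω = 2πf = 14390 rad/s
X_L = ωL = 86.33 Ω
X_C = 1/(ωC) = 64.95 Ω
Net reactance X = X_L − X_C = 21.38 Ω
Z = 4.900 + j21.38 Ω
|Z| = √(4.900² + 21.38²) = 21.93 Ω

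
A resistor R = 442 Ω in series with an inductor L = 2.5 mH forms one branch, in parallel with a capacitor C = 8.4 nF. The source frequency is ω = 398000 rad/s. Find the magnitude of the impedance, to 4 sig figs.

X_L = ωL = 995.0 Ω
X_C = 1/(ωC) = 299.1 Ω
Branch 1 (R+jX_L): Z₁ = 442.0 + j995.0 Ω, |Z₁| = 1089 Ω
Branch 2 (−jX_C): Z₂ = −j299.1 Ω
Parallel: Z = Z₁Z₂/(Z₁+Z₂), |Z| = 395.0 Ω, ∠Z = -81.53°

395.0 Ω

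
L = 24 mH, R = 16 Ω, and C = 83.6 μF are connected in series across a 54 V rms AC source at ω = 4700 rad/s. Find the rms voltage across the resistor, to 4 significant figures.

X_L = ωL = 112.8 Ω
X_C = 1/(ωC) = 2.545 Ω
Net reactance X = X_L − X_C = 110.3 Ω
Z = 16.00 + j110.3 Ω
|Z| = √(16.00² + 110.3²) = 111.4 Ω
I = V/|Z| = 484.7 mA
V_R = I·|Z_R| = 0.4847 × 16.00 = 7.755 V

7.755 V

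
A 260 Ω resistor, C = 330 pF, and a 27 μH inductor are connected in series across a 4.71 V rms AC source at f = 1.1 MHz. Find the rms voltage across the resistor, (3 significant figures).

ω = 2πf = 6.912e+06 rad/s
X_L = ωL = 187 Ω
X_C = 1/(ωC) = 438 Ω
Net reactance X = X_L − X_C = -252 Ω
Z = 260 − j252 Ω
|Z| = √(260² + 252²) = 362 Ω
I = V/|Z| = 13.0 mA
V_R = I·|Z_R| = 0.0130 × 260 = 3.38 V

3.38 V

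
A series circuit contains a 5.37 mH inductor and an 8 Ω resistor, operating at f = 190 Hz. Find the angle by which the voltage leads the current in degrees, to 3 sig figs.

ω = 2πf = 1194 rad/s
X_L = ωL = 6.41 Ω
Z = 8.00 + j6.41 Ω
|Z| = √(8.00² + 6.41²) = 10.3 Ω
∠Z = arctan(6.41/8.00) = 38.7°

38.7°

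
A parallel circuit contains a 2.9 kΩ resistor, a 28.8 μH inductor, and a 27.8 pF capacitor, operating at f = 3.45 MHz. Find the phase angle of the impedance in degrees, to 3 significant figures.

71.0°

ω = 2πf = 2.168e+07 rad/s
X_L = ωL = 624 Ω
X_C = 1/(ωC) = 1660 Ω
Parallel: admittances add. Y = 1/R + 1/(jωL) + jωC
Y = (0.000345 − j0.000999) S
|Y| = 0.00106 S → |Z| = 1/|Y| = 946 Ω, ∠Z = −∠Y = 71.0°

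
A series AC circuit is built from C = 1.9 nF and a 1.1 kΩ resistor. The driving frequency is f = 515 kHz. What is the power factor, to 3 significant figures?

ω = 2πf = 3.236e+06 rad/s
X_C = 1/(ωC) = 163 Ω
Z = 1100 − j163 Ω
|Z| = √(1100² + 163²) = 1110 Ω
∠Z = arctan(-163/1100) = -8.41°
cos φ = cos(-8.41°) = 0.989

0.989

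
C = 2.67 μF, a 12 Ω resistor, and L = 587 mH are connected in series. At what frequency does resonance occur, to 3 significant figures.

127 Hz

ω₀ = 1/√(LC) = 1/√(0.587 × 2.67e-06) = 798.8 rad/s
f₀ = ω₀/(2π) = 127 Hz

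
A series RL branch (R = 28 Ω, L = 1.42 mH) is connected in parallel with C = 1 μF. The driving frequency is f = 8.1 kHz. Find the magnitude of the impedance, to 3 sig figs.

25.5 Ω

ω = 2πf = 50890 rad/s
X_L = ωL = 72.3 Ω
X_C = 1/(ωC) = 19.6 Ω
Branch 1 (R+jX_L): Z₁ = 28.0 + j72.3 Ω, |Z₁| = 77.5 Ω
Branch 2 (−jX_C): Z₂ = −j19.6 Ω
Parallel: Z = Z₁Z₂/(Z₁+Z₂), |Z| = 25.5 Ω, ∠Z = -83.2°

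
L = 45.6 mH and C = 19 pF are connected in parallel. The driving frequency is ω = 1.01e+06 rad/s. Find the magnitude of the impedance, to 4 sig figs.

X_L = ωL = 46060 Ω
X_C = 1/(ωC) = 52110 Ω
Parallel: admittances add. Y = 1/(jωL) + jωC
Y = (0 − j2.523e-06) S
|Y| = 2.523e-06 S → |Z| = 1/|Y| = 396400 Ω, ∠Z = −∠Y = 90.00°

396400 Ω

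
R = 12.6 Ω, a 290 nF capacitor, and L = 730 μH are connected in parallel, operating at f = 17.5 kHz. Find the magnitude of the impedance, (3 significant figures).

12.2 Ω

ω = 2πf = 110000 rad/s
X_L = ωL = 80.3 Ω
X_C = 1/(ωC) = 31.4 Ω
Parallel: admittances add. Y = 1/R + 1/(jωL) + jωC
Y = (0.0794 + j0.0194) S
|Y| = 0.0817 S → |Z| = 1/|Y| = 12.2 Ω, ∠Z = −∠Y = -13.8°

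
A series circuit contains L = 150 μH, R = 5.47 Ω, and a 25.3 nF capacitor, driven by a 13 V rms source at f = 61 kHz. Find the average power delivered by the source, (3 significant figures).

ω = 2πf = 383300 rad/s
X_L = ωL = 57.5 Ω
X_C = 1/(ωC) = 103 Ω
Net reactance X = X_L − X_C = -45.6 Ω
Z = 5.47 − j45.6 Ω
|Z| = √(5.47² + 45.6²) = 46.0 Ω
∠Z = arctan(-45.6/5.47) = -83.2°
I = V/|Z| = 283 mA
P = VI cos φ = 13 × 0.283 × cos(-83.2°) = 438 mW

438 mW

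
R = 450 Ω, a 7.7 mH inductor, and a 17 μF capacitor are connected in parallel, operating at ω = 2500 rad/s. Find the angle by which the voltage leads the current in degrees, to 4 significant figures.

X_L = ωL = 19.25 Ω
X_C = 1/(ωC) = 23.53 Ω
Parallel: admittances add. Y = 1/R + 1/(jωL) + jωC
Y = (0.002222 − j0.009448) S
|Y| = 0.009706 S → |Z| = 1/|Y| = 103.0 Ω, ∠Z = −∠Y = 76.76°

76.76°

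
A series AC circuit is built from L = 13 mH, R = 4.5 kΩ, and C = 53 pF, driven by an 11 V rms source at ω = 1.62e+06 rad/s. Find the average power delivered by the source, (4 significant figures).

X_L = ωL = 21060 Ω
X_C = 1/(ωC) = 11650 Ω
Net reactance X = X_L − X_C = 9413 Ω
Z = 4500 + j9413 Ω
|Z| = √(4500² + 9413²) = 10430 Ω
∠Z = arctan(9413/4500) = 64.45°
I = V/|Z| = 1.054 mA
P = VI cos φ = 11 × 0.001054 × cos(64.45°) = 5.002 mW

5.002 mW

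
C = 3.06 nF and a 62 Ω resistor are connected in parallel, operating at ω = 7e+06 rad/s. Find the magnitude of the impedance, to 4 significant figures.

X_C = 1/(ωC) = 46.69 Ω
Parallel: admittances add. Y = 1/R + jωC
Y = (0.01613 + j0.02142) S
|Y| = 0.02681 S → |Z| = 1/|Y| = 37.29 Ω, ∠Z = −∠Y = -53.02°

37.29 Ω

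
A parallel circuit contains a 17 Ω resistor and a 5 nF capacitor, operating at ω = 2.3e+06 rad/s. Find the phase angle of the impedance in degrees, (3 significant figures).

X_C = 1/(ωC) = 87.0 Ω
Parallel: admittances add. Y = 1/R + jωC
Y = (0.0588 + j0.0115) S
|Y| = 0.0599 S → |Z| = 1/|Y| = 16.7 Ω, ∠Z = −∠Y = -11.1°

-11.1°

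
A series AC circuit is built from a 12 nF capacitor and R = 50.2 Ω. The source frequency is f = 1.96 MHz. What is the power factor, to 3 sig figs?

ω = 2πf = 1.232e+07 rad/s
X_C = 1/(ωC) = 6.77 Ω
Z = 50.2 − j6.77 Ω
|Z| = √(50.2² + 6.77²) = 50.7 Ω
∠Z = arctan(-6.77/50.2) = -7.68°
cos φ = cos(-7.68°) = 0.991

0.991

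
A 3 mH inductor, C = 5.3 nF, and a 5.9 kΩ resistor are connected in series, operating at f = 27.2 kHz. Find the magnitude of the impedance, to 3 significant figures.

5930 Ω

ω = 2πf = 170900 rad/s
X_L = ωL = 513 Ω
X_C = 1/(ωC) = 1100 Ω
Net reactance X = X_L − X_C = -591 Ω
Z = 5900 − j591 Ω
|Z| = √(5900² + 591²) = 5930 Ω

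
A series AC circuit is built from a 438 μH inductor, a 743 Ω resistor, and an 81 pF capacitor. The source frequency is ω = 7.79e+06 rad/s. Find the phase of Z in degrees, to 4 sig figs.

X_L = ωL = 3412 Ω
X_C = 1/(ωC) = 1585 Ω
Net reactance X = X_L − X_C = 1827 Ω
Z = 743.0 + j1827 Ω
|Z| = √(743.0² + 1827²) = 1972 Ω
∠Z = arctan(1827/743.0) = 67.87°

67.87°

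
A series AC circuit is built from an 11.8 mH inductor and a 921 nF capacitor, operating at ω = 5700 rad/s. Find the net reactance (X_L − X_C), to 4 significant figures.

X_L = ωL = 67.26 Ω
X_C = 1/(ωC) = 190.5 Ω
X = 67.26 − 190.5 = -123.2 Ω

-123.2 Ω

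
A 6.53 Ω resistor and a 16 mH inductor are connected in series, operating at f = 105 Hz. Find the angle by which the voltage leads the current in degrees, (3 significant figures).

58.3°

ω = 2πf = 659.7 rad/s
X_L = ωL = 10.6 Ω
Z = 6.53 + j10.6 Ω
|Z| = √(6.53² + 10.6²) = 12.4 Ω
∠Z = arctan(10.6/6.53) = 58.3°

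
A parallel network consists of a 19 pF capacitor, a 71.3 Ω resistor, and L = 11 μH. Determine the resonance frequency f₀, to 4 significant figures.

11.01 MHz

ω₀ = 1/√(LC) = 1/√(1.1e-05 × 1.9e-11) = 6.917e+07 rad/s
f₀ = ω₀/(2π) = 11.01 MHz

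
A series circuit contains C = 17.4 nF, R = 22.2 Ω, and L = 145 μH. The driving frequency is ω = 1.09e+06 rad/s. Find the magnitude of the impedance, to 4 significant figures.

107.6 Ω

X_L = ωL = 158.1 Ω
X_C = 1/(ωC) = 52.73 Ω
Net reactance X = X_L − X_C = 105.3 Ω
Z = 22.20 + j105.3 Ω
|Z| = √(22.20² + 105.3²) = 107.6 Ω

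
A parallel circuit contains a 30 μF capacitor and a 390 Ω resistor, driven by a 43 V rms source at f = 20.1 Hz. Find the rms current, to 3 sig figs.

ω = 2πf = 126.3 rad/s
X_C = 1/(ωC) = 264 Ω
Parallel: admittances add. Y = 1/R + jωC
Y = (0.00256 + j0.00379) S
|Y| = 0.00457 S → |Z| = 1/|Y| = 219 Ω, ∠Z = −∠Y = -55.9°
I = V/|Z| = 43/219 = 197 mA

197 mA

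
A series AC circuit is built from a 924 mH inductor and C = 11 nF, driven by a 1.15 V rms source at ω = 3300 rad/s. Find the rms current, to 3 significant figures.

46.9 μA

X_L = ωL = 3050 Ω
X_C = 1/(ωC) = 27500 Ω
Net reactance X = X_L − X_C = -24500 Ω
Z = − j24500 Ω
|Z| = √(0² + 24500²) = 24500 Ω
I = V/|Z| = 1.15/24500 = 46.9 μA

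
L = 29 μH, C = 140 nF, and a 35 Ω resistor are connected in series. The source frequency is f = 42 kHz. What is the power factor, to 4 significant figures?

ω = 2πf = 263900 rad/s
X_L = ωL = 7.653 Ω
X_C = 1/(ωC) = 27.07 Ω
Net reactance X = X_L − X_C = -19.41 Ω
Z = 35.00 − j19.41 Ω
|Z| = √(35.00² + 19.41²) = 40.02 Ω
∠Z = arctan(-19.41/35.00) = -29.02°
cos φ = cos(-29.02°) = 0.8745

0.8745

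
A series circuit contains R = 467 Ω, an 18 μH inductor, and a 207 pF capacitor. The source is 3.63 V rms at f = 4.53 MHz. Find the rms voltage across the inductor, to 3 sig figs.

ω = 2πf = 2.846e+07 rad/s
X_L = ωL = 512 Ω
X_C = 1/(ωC) = 170 Ω
Net reactance X = X_L − X_C = 343 Ω
Z = 467 + j343 Ω
|Z| = √(467² + 343²) = 579 Ω
I = V/|Z| = 6.27 mA
V_L = I·|Z_L| = 0.00627 × 512 = 3.21 V

3.21 V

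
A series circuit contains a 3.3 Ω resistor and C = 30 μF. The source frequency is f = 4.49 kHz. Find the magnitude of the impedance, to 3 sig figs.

3.51 Ω

ω = 2πf = 28210 rad/s
X_C = 1/(ωC) = 1.18 Ω
Z = 3.30 − j1.18 Ω
|Z| = √(3.30² + 1.18²) = 3.51 Ω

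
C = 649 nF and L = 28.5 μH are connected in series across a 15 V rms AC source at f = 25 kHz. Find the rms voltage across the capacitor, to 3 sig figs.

ω = 2πf = 157100 rad/s
X_L = ωL = 4.48 Ω
X_C = 1/(ωC) = 9.81 Ω
Net reactance X = X_L − X_C = -5.33 Ω
Z = − j5.33 Ω
|Z| = √(0² + 5.33²) = 5.33 Ω
I = V/|Z| = 2.81 A
V_C = I·|Z_C| = 2.81 × 9.81 = 27.6 V

27.6 V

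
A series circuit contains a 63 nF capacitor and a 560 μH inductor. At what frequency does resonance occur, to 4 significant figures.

26.80 kHz

ω₀ = 1/√(LC) = 1/√(0.00056 × 6.3e-08) = 168400 rad/s
f₀ = ω₀/(2π) = 26.80 kHz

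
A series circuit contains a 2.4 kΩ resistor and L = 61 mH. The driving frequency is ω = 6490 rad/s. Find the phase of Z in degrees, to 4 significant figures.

9.367°

X_L = ωL = 395.9 Ω
Z = 2400 + j395.9 Ω
|Z| = √(2400² + 395.9²) = 2432 Ω
∠Z = arctan(395.9/2400) = 9.367°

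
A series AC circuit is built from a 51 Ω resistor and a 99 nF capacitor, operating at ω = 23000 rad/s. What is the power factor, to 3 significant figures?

X_C = 1/(ωC) = 439 Ω
Z = 51.0 − j439 Ω
|Z| = √(51.0² + 439²) = 442 Ω
∠Z = arctan(-439/51.0) = -83.4°
cos φ = cos(-83.4°) = 0.115

0.115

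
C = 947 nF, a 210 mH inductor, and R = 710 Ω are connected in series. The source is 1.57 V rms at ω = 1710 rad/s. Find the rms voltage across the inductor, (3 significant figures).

0.746 V

X_L = ωL = 359 Ω
X_C = 1/(ωC) = 618 Ω
Net reactance X = X_L − X_C = -258 Ω
Z = 710 − j258 Ω
|Z| = √(710² + 258²) = 756 Ω
I = V/|Z| = 2.08 mA
V_L = I·|Z_L| = 0.00208 × 359 = 0.746 V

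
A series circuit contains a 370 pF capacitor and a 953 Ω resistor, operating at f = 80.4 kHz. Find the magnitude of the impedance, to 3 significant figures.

ω = 2πf = 505200 rad/s
X_C = 1/(ωC) = 5350 Ω
Z = 953 − j5350 Ω
|Z| = √(953² + 5350²) = 5430 Ω

5430 Ω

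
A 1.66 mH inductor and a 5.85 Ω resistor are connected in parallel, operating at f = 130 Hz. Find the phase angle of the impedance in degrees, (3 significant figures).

77.0°

ω = 2πf = 816.8 rad/s
X_L = ωL = 1.36 Ω
Parallel: admittances add. Y = 1/R + 1/(jωL)
Y = (0.171 − j0.738) S
|Y| = 0.757 S → |Z| = 1/|Y| = 1.32 Ω, ∠Z = −∠Y = 77.0°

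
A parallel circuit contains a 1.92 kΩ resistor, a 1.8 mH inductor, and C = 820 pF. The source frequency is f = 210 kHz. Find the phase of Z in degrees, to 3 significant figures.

-51.8°

ω = 2πf = 1.319e+06 rad/s
X_L = ωL = 2380 Ω
X_C = 1/(ωC) = 924 Ω
Parallel: admittances add. Y = 1/R + 1/(jωL) + jωC
Y = (0.000521 + j0.000661) S
|Y| = 0.000841 S → |Z| = 1/|Y| = 1190 Ω, ∠Z = −∠Y = -51.8°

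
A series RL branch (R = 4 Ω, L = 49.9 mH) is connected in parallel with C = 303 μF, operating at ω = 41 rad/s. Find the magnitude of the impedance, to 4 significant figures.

X_L = ωL = 2.046 Ω
X_C = 1/(ωC) = 80.50 Ω
Branch 1 (R+jX_L): Z₁ = 4.000 + j2.046 Ω, |Z₁| = 4.493 Ω
Branch 2 (−jX_C): Z₂ = −j80.50 Ω
Parallel: Z = Z₁Z₂/(Z₁+Z₂), |Z| = 4.604 Ω, ∠Z = 24.17°

4.604 Ω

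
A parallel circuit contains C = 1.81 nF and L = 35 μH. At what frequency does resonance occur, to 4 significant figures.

ω₀ = 1/√(LC) = 1/√(3.5e-05 × 1.81e-09) = 3.973e+06 rad/s
f₀ = ω₀/(2π) = 632.3 kHz

632.3 kHz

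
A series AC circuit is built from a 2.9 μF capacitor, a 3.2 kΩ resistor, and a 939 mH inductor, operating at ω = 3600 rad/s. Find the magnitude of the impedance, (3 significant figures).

X_L = ωL = 3380 Ω
X_C = 1/(ωC) = 95.8 Ω
Net reactance X = X_L − X_C = 3280 Ω
Z = 3200 + j3280 Ω
|Z| = √(3200² + 3280²) = 4590 Ω

4590 Ω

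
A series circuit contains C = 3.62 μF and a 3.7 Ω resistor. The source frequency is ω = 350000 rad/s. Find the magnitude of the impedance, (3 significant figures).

3.78 Ω

X_C = 1/(ωC) = 0.789 Ω
Z = 3.70 − j0.789 Ω
|Z| = √(3.70² + 0.789²) = 3.78 Ω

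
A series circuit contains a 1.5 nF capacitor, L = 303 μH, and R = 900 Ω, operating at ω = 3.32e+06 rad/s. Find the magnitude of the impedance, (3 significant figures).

1210 Ω

X_L = ωL = 1010 Ω
X_C = 1/(ωC) = 201 Ω
Net reactance X = X_L − X_C = 805 Ω
Z = 900 + j805 Ω
|Z| = √(900² + 805²) = 1210 Ω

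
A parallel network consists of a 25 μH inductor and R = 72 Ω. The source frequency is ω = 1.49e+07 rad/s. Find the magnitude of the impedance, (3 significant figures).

X_L = ωL = 372 Ω
Parallel: admittances add. Y = 1/R + 1/(jωL)
Y = (0.0139 − j0.00268) S
|Y| = 0.0141 S → |Z| = 1/|Y| = 70.7 Ω, ∠Z = −∠Y = 10.9°

70.7 Ω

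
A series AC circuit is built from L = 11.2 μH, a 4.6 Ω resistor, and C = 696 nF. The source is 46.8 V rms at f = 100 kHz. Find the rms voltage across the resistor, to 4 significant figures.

ω = 2πf = 628300 rad/s
X_L = ωL = 7.037 Ω
X_C = 1/(ωC) = 2.287 Ω
Net reactance X = X_L − X_C = 4.750 Ω
Z = 4.600 + j4.750 Ω
|Z| = √(4.600² + 4.750²) = 6.613 Ω
I = V/|Z| = 7.077 A
V_R = I·|Z_R| = 7.077 × 4.600 = 32.56 V

32.56 V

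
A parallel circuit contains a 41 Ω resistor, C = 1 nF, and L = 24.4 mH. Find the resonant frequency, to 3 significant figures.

32.2 kHz

ω₀ = 1/√(LC) = 1/√(0.0244 × 1e-09) = 202400 rad/s
f₀ = ω₀/(2π) = 32.2 kHz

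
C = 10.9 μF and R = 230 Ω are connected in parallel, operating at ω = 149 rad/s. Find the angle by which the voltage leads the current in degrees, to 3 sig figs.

-20.5°

X_C = 1/(ωC) = 616 Ω
Parallel: admittances add. Y = 1/R + jωC
Y = (0.00435 + j0.00162) S
|Y| = 0.00464 S → |Z| = 1/|Y| = 215 Ω, ∠Z = −∠Y = -20.5°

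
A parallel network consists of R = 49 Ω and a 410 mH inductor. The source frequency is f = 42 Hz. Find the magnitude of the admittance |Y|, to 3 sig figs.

ω = 2πf = 263.9 rad/s
X_L = ωL = 108 Ω
Parallel: admittances add. Y = 1/R + 1/(jωL)
Y = (0.0204 − j0.00924) S
|Y| = 0.0224 S → |Z| = 1/|Y| = 44.6 Ω, ∠Z = −∠Y = 24.4°

22.4 mS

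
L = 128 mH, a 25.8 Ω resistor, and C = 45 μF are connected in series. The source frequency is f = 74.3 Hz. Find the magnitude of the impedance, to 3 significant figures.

28.5 Ω

ω = 2πf = 466.8 rad/s
X_L = ωL = 59.8 Ω
X_C = 1/(ωC) = 47.6 Ω
Net reactance X = X_L − X_C = 12.2 Ω
Z = 25.8 + j12.2 Ω
|Z| = √(25.8² + 12.2²) = 28.5 Ω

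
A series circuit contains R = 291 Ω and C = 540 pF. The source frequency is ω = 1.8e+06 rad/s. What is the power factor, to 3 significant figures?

X_C = 1/(ωC) = 1030 Ω
Z = 291 − j1030 Ω
|Z| = √(291² + 1030²) = 1070 Ω
∠Z = arctan(-1030/291) = -74.2°
cos φ = cos(-74.2°) = 0.272

0.272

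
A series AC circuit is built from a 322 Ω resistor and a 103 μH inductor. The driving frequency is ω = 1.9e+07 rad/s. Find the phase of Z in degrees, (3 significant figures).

X_L = ωL = 1960 Ω
Z = 322 + j1960 Ω
|Z| = √(322² + 1960²) = 1980 Ω
∠Z = arctan(1960/322) = 80.7°

80.7°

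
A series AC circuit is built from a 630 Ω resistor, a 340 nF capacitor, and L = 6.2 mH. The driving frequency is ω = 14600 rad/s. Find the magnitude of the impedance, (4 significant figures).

639.7 Ω

X_L = ωL = 90.52 Ω
X_C = 1/(ωC) = 201.5 Ω
Net reactance X = X_L − X_C = -110.9 Ω
Z = 630.0 − j110.9 Ω
|Z| = √(630.0² + 110.9²) = 639.7 Ω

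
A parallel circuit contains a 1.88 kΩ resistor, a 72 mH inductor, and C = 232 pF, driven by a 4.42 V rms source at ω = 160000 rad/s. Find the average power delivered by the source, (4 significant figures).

10.39 mW

X_L = ωL = 11520 Ω
X_C = 1/(ωC) = 26940 Ω
Parallel: admittances add. Y = 1/R + 1/(jωL) + jωC
Y = (0.0005319 − j4.969e-05) S
|Y| = 0.0005342 S → |Z| = 1/|Y| = 1872 Ω, ∠Z = −∠Y = 5.336°
I = V/|Z| = 2.361 mA
P = VI cos φ = 4.42 × 0.002361 × cos(5.336°) = 10.39 mW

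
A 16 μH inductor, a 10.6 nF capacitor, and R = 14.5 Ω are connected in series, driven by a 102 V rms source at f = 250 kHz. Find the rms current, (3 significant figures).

ω = 2πf = 1.571e+06 rad/s
X_L = ωL = 25.1 Ω
X_C = 1/(ωC) = 60.1 Ω
Net reactance X = X_L − X_C = -34.9 Ω
Z = 14.5 − j34.9 Ω
|Z| = √(14.5² + 34.9²) = 37.8 Ω
I = V/|Z| = 102/37.8 = 2.70 A

2.70 A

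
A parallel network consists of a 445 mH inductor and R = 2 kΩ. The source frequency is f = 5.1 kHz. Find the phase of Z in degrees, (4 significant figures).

7.984°

ω = 2πf = 32040 rad/s
X_L = ωL = 14260 Ω
Parallel: admittances add. Y = 1/R + 1/(jωL)
Y = (0.0005000 − j7.013e-05) S
|Y| = 0.0005049 S → |Z| = 1/|Y| = 1981 Ω, ∠Z = −∠Y = 7.984°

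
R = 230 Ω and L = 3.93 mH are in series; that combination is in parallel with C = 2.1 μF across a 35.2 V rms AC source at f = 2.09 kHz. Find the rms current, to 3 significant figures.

949 mA

ω = 2πf = 13130 rad/s
X_L = ωL = 51.6 Ω
X_C = 1/(ωC) = 36.3 Ω
Branch 1 (R+jX_L): Z₁ = 230 + j51.6 Ω, |Z₁| = 236 Ω
Branch 2 (−jX_C): Z₂ = −j36.3 Ω
Parallel: Z = Z₁Z₂/(Z₁+Z₂), |Z| = 37.1 Ω, ∠Z = -81.2°
I = V/|Z| = 35.2/37.1 = 949 mA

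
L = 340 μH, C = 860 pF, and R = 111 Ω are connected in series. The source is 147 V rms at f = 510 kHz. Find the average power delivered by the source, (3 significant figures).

ω = 2πf = 3.204e+06 rad/s
X_L = ωL = 1090 Ω
X_C = 1/(ωC) = 363 Ω
Net reactance X = X_L − X_C = 727 Ω
Z = 111 + j727 Ω
|Z| = √(111² + 727²) = 735 Ω
∠Z = arctan(727/111) = 81.3°
I = V/|Z| = 200 mA
P = VI cos φ = 147 × 0.200 × cos(81.3°) = 4.44 W

4.44 W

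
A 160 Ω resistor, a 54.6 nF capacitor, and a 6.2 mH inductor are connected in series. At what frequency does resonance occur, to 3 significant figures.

ω₀ = 1/√(LC) = 1/√(0.0062 × 5.46e-08) = 54350 rad/s
f₀ = ω₀/(2π) = 8.65 kHz

8.65 kHz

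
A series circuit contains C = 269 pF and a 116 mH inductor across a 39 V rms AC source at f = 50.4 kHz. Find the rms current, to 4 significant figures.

ω = 2πf = 316700 rad/s
X_L = ωL = 36730 Ω
X_C = 1/(ωC) = 11740 Ω
Net reactance X = X_L − X_C = 24990 Ω
Z = j24990 Ω
|Z| = √(0² + 24990²) = 24990 Ω
I = V/|Z| = 39/24990 = 1.560 mA

1.560 mA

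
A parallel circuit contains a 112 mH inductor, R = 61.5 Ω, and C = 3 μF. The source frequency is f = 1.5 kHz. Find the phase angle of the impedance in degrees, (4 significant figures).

-59.25°

ω = 2πf = 9425 rad/s
X_L = ωL = 1056 Ω
X_C = 1/(ωC) = 35.37 Ω
Parallel: admittances add. Y = 1/R + 1/(jωL) + jωC
Y = (0.01626 + j0.02733) S
|Y| = 0.03180 S → |Z| = 1/|Y| = 31.45 Ω, ∠Z = −∠Y = -59.25°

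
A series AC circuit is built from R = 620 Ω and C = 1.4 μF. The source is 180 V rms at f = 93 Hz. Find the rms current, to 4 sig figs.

131.3 mA

ω = 2πf = 584.3 rad/s
X_C = 1/(ωC) = 1222 Ω
Z = 620.0 − j1222 Ω
|Z| = √(620.0² + 1222²) = 1371 Ω
I = V/|Z| = 180/1371 = 131.3 mA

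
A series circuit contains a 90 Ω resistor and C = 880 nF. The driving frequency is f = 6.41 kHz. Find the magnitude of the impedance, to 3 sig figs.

ω = 2πf = 40280 rad/s
X_C = 1/(ωC) = 28.2 Ω
Z = 90.0 − j28.2 Ω
|Z| = √(90.0² + 28.2²) = 94.3 Ω

94.3 Ω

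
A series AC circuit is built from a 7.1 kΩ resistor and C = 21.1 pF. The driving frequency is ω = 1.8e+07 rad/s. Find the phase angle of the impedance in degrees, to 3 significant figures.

-20.3°

X_C = 1/(ωC) = 2630 Ω
Z = 7100 − j2630 Ω
|Z| = √(7100² + 2630²) = 7570 Ω
∠Z = arctan(-2630/7100) = -20.3°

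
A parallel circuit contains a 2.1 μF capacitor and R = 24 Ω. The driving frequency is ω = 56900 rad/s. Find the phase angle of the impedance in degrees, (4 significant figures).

X_C = 1/(ωC) = 8.369 Ω
Parallel: admittances add. Y = 1/R + jωC
Y = (0.04167 + j0.1195) S
|Y| = 0.1265 S → |Z| = 1/|Y| = 7.902 Ω, ∠Z = −∠Y = -70.78°

-70.78°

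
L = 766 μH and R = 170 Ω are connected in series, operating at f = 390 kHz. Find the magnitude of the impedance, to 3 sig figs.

ω = 2πf = 2.45e+06 rad/s
X_L = ωL = 1880 Ω
Z = 170 + j1880 Ω
|Z| = √(170² + 1880²) = 1880 Ω

1880 Ω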